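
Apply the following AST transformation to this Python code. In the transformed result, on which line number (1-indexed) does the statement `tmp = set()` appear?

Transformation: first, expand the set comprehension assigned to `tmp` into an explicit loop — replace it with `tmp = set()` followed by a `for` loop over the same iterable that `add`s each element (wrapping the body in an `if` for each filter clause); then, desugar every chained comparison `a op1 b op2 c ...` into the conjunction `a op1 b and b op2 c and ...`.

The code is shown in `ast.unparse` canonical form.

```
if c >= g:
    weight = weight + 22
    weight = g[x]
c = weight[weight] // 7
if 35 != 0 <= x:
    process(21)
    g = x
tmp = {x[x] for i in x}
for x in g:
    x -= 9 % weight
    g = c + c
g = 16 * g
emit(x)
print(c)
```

Transformed code:
if c >= g:
    weight = weight + 22
    weight = g[x]
c = weight[weight] // 7
if 35 != 0 and 0 <= x:
    process(21)
    g = x
tmp = set()
for i in x:
    tmp.add(x[x])
for x in g:
    x -= 9 % weight
    g = c + c
g = 16 * g
emit(x)
print(c)

8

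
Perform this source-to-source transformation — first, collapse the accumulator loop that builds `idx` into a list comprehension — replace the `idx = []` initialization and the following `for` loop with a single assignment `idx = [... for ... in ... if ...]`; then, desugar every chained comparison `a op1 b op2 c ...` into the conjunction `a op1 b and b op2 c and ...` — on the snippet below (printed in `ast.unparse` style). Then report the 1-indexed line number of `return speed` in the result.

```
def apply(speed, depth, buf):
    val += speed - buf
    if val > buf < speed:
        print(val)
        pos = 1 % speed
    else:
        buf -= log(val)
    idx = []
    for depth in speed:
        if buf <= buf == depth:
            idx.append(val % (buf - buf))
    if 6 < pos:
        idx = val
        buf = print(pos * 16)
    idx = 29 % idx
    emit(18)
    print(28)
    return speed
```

15

Transformed code:
def apply(speed, depth, buf):
    val += speed - buf
    if val > buf and buf < speed:
        print(val)
        pos = 1 % speed
    else:
        buf -= log(val)
    idx = [val % (buf - buf) for depth in speed if buf <= buf and buf == depth]
    if 6 < pos:
        idx = val
        buf = print(pos * 16)
    idx = 29 % idx
    emit(18)
    print(28)
    return speed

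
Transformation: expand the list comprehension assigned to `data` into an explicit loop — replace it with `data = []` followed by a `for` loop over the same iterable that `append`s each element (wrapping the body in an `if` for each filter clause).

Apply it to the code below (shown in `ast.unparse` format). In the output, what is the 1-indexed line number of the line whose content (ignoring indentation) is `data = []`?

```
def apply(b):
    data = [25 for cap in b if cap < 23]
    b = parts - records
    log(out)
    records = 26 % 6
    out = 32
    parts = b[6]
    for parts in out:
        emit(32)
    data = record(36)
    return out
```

2

Transformed code:
def apply(b):
    data = []
    for cap in b:
        if cap < 23:
            data.append(25)
    b = parts - records
    log(out)
    records = 26 % 6
    out = 32
    parts = b[6]
    for parts in out:
        emit(32)
    data = record(36)
    return out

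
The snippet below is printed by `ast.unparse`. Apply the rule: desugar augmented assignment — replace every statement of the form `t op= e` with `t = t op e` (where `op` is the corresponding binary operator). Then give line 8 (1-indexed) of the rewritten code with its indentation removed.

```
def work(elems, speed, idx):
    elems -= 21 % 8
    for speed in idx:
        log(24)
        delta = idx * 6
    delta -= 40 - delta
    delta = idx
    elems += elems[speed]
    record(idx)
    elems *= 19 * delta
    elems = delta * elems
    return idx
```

Transformed code:
def work(elems, speed, idx):
    elems = elems - 21 % 8
    for speed in idx:
        log(24)
        delta = idx * 6
    delta = delta - (40 - delta)
    delta = idx
    elems = elems + elems[speed]
    record(idx)
    elems = elems * (19 * delta)
    elems = delta * elems
    return idx

elems = elems + elems[speed]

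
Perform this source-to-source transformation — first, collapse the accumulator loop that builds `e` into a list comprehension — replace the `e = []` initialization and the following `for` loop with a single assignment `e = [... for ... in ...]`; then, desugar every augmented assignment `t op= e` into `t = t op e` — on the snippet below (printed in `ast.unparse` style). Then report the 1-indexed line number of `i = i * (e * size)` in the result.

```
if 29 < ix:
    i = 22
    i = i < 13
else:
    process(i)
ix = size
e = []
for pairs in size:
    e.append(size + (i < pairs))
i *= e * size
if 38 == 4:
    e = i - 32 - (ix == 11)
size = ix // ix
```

8

Transformed code:
if 29 < ix:
    i = 22
    i = i < 13
else:
    process(i)
ix = size
e = [size + (i < pairs) for pairs in size]
i = i * (e * size)
if 38 == 4:
    e = i - 32 - (ix == 11)
size = ix // ix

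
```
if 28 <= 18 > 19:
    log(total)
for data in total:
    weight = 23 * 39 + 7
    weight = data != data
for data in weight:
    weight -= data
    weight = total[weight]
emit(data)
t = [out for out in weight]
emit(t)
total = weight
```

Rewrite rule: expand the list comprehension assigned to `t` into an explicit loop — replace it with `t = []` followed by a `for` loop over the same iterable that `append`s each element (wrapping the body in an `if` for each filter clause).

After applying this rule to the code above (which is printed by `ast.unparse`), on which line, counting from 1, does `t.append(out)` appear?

12

Transformed code:
if 28 <= 18 > 19:
    log(total)
for data in total:
    weight = 23 * 39 + 7
    weight = data != data
for data in weight:
    weight -= data
    weight = total[weight]
emit(data)
t = []
for out in weight:
    t.append(out)
emit(t)
total = weight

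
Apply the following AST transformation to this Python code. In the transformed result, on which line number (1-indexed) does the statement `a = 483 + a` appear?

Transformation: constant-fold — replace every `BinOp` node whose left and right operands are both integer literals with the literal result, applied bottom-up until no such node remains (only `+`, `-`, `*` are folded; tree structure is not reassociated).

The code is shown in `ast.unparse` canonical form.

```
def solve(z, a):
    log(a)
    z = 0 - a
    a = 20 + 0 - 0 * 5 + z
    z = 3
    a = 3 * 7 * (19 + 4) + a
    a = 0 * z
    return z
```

Transformed code:
def solve(z, a):
    log(a)
    z = 0 - a
    a = 20 + z
    z = 3
    a = 483 + a
    a = 0 * z
    return z

6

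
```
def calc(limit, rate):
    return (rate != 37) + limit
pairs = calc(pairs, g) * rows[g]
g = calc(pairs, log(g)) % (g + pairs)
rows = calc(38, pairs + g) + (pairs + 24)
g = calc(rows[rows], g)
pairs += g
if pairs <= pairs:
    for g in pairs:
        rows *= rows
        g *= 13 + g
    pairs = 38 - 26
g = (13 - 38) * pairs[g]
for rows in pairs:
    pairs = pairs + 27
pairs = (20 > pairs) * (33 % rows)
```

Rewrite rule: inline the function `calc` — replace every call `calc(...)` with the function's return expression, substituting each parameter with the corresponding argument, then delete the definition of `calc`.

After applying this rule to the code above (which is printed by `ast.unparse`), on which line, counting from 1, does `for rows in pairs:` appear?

12

Transformed code:
pairs = ((g != 37) + pairs) * rows[g]
g = ((log(g) != 37) + pairs) % (g + pairs)
rows = (pairs + g != 37) + 38 + (pairs + 24)
g = (g != 37) + rows[rows]
pairs += g
if pairs <= pairs:
    for g in pairs:
        rows *= rows
        g *= 13 + g
    pairs = 38 - 26
g = (13 - 38) * pairs[g]
for rows in pairs:
    pairs = pairs + 27
pairs = (20 > pairs) * (33 % rows)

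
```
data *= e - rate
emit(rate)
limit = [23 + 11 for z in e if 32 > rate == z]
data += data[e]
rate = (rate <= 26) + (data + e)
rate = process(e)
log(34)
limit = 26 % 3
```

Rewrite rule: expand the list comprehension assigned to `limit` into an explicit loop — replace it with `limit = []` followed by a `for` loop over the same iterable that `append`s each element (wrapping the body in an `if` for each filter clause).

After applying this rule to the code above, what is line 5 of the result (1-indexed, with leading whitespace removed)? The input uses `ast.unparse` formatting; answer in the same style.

if 32 > rate == z:

Transformed code:
data *= e - rate
emit(rate)
limit = []
for z in e:
    if 32 > rate == z:
        limit.append(23 + 11)
data += data[e]
rate = (rate <= 26) + (data + e)
rate = process(e)
log(34)
limit = 26 % 3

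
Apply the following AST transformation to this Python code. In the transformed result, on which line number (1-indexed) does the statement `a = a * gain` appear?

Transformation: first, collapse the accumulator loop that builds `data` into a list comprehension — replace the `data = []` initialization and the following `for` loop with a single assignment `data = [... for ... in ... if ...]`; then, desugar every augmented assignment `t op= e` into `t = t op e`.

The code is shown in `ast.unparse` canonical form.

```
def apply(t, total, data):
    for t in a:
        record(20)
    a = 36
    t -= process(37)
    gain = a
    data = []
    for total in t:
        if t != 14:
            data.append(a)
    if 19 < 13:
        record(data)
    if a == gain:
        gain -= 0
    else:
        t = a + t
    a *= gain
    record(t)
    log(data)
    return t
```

Transformed code:
def apply(t, total, data):
    for t in a:
        record(20)
    a = 36
    t = t - process(37)
    gain = a
    data = [a for total in t if t != 14]
    if 19 < 13:
        record(data)
    if a == gain:
        gain = gain - 0
    else:
        t = a + t
    a = a * gain
    record(t)
    log(data)
    return t

14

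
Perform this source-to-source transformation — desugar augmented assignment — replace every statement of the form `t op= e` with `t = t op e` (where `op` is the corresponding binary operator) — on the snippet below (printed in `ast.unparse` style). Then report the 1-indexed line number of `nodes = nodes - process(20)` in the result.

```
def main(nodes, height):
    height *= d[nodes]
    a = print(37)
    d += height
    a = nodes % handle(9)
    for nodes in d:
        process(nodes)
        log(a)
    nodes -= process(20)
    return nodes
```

9

Transformed code:
def main(nodes, height):
    height = height * d[nodes]
    a = print(37)
    d = d + height
    a = nodes % handle(9)
    for nodes in d:
        process(nodes)
        log(a)
    nodes = nodes - process(20)
    return nodes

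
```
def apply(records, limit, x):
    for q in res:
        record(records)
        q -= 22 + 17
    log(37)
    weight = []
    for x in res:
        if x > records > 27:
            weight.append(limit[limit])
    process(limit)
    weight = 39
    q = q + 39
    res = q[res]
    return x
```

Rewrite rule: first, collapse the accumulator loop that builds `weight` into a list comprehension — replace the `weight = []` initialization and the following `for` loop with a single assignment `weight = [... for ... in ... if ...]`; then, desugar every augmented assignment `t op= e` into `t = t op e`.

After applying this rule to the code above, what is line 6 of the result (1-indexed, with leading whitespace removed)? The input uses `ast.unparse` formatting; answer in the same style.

Transformed code:
def apply(records, limit, x):
    for q in res:
        record(records)
        q = q - (22 + 17)
    log(37)
    weight = [limit[limit] for x in res if x > records > 27]
    process(limit)
    weight = 39
    q = q + 39
    res = q[res]
    return x

weight = [limit[limit] for x in res if x > records > 27]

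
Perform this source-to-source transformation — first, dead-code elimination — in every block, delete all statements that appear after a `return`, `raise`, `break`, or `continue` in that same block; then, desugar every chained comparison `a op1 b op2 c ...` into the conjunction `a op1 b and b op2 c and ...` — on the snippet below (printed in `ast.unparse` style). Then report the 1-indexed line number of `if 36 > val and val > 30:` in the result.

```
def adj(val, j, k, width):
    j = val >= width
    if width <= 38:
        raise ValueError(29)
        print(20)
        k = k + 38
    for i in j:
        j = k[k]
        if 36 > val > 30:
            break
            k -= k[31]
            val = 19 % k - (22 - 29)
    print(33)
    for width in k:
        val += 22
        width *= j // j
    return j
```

Transformed code:
def adj(val, j, k, width):
    j = val >= width
    if width <= 38:
        raise ValueError(29)
    for i in j:
        j = k[k]
        if 36 > val and val > 30:
            break
    print(33)
    for width in k:
        val += 22
        width *= j // j
    return j

7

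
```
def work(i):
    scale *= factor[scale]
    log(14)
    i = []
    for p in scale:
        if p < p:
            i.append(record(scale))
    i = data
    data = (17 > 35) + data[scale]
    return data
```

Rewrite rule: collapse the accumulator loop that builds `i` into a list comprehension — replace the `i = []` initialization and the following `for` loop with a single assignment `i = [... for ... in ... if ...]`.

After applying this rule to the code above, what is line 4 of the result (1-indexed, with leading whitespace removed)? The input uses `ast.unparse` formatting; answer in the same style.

i = [record(scale) for p in scale if p < p]

Transformed code:
def work(i):
    scale *= factor[scale]
    log(14)
    i = [record(scale) for p in scale if p < p]
    i = data
    data = (17 > 35) + data[scale]
    return data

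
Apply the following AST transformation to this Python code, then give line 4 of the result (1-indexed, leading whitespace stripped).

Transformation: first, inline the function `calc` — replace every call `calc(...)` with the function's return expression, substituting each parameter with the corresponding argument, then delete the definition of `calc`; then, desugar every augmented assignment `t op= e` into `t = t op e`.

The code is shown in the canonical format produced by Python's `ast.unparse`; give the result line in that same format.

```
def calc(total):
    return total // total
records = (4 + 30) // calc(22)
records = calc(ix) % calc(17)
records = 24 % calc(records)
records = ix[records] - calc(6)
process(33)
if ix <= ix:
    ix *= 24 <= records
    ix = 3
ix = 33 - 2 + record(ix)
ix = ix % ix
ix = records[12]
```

Transformed code:
records = (4 + 30) // (22 // 22)
records = ix // ix % (17 // 17)
records = 24 % (records // records)
records = ix[records] - 6 // 6
process(33)
if ix <= ix:
    ix = ix * (24 <= records)
    ix = 3
ix = 33 - 2 + record(ix)
ix = ix % ix
ix = records[12]

records = ix[records] - 6 // 6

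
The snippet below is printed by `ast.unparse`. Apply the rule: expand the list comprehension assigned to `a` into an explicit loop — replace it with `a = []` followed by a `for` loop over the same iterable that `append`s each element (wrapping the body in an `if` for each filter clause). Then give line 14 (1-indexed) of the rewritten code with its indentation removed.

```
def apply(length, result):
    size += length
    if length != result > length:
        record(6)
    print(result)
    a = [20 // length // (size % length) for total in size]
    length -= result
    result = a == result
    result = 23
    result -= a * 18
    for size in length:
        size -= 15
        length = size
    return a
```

Transformed code:
def apply(length, result):
    size += length
    if length != result > length:
        record(6)
    print(result)
    a = []
    for total in size:
        a.append(20 // length // (size % length))
    length -= result
    result = a == result
    result = 23
    result -= a * 18
    for size in length:
        size -= 15
        length = size
    return a

size -= 15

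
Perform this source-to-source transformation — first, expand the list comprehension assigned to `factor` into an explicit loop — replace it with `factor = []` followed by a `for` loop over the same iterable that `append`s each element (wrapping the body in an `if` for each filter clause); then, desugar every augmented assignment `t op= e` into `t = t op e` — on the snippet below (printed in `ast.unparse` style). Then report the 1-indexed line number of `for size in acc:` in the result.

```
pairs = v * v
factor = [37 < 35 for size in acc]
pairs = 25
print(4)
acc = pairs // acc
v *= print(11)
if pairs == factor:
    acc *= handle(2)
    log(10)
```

Transformed code:
pairs = v * v
factor = []
for size in acc:
    factor.append(37 < 35)
pairs = 25
print(4)
acc = pairs // acc
v = v * print(11)
if pairs == factor:
    acc = acc * handle(2)
    log(10)

3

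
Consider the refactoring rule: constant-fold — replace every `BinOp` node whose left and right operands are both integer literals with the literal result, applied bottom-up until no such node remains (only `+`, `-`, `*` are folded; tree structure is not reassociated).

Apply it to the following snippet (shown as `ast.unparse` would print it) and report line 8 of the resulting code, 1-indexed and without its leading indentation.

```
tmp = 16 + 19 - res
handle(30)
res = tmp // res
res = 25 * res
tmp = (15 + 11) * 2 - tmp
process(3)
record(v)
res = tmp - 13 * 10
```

Transformed code:
tmp = 35 - res
handle(30)
res = tmp // res
res = 25 * res
tmp = 52 - tmp
process(3)
record(v)
res = tmp - 130

res = tmp - 130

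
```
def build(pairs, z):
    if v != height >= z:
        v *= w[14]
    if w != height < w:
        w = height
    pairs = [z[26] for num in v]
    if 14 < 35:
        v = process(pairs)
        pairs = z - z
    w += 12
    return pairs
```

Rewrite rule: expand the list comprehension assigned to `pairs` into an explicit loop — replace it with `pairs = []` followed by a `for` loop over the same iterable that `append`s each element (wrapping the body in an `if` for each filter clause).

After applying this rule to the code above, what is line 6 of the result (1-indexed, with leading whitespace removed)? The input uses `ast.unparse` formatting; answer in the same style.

pairs = []

Transformed code:
def build(pairs, z):
    if v != height >= z:
        v *= w[14]
    if w != height < w:
        w = height
    pairs = []
    for num in v:
        pairs.append(z[26])
    if 14 < 35:
        v = process(pairs)
        pairs = z - z
    w += 12
    return pairs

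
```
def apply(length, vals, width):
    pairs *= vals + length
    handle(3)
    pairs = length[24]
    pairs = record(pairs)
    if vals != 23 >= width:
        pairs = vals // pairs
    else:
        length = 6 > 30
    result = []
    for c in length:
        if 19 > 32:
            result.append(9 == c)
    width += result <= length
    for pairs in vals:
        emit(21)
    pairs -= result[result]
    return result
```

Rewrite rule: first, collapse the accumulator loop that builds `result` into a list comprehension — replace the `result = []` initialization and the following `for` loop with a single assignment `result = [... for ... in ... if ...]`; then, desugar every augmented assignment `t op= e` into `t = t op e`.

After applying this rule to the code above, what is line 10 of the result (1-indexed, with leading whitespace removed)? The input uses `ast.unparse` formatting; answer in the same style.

result = [9 == c for c in length if 19 > 32]

Transformed code:
def apply(length, vals, width):
    pairs = pairs * (vals + length)
    handle(3)
    pairs = length[24]
    pairs = record(pairs)
    if vals != 23 >= width:
        pairs = vals // pairs
    else:
        length = 6 > 30
    result = [9 == c for c in length if 19 > 32]
    width = width + (result <= length)
    for pairs in vals:
        emit(21)
    pairs = pairs - result[result]
    return result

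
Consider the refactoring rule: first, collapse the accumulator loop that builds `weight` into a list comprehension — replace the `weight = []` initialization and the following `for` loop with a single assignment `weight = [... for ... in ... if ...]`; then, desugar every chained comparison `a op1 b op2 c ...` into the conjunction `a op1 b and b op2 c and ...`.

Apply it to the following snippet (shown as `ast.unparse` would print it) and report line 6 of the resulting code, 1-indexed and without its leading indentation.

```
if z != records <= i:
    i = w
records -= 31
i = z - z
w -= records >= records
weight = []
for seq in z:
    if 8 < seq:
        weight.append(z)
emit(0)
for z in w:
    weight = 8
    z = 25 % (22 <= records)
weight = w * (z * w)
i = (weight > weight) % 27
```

Transformed code:
if z != records and records <= i:
    i = w
records -= 31
i = z - z
w -= records >= records
weight = [z for seq in z if 8 < seq]
emit(0)
for z in w:
    weight = 8
    z = 25 % (22 <= records)
weight = w * (z * w)
i = (weight > weight) % 27

weight = [z for seq in z if 8 < seq]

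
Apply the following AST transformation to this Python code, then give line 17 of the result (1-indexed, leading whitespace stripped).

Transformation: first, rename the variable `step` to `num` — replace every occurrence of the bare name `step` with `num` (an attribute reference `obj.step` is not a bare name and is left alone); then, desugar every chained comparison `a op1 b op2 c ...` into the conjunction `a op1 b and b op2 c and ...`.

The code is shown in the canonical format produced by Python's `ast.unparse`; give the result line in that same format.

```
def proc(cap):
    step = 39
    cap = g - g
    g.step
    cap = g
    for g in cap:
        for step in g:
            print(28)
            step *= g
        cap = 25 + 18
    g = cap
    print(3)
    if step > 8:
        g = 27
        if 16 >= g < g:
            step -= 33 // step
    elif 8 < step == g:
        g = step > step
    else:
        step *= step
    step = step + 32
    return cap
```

elif 8 < num and num == g:

Transformed code:
def proc(cap):
    num = 39
    cap = g - g
    g.step
    cap = g
    for g in cap:
        for num in g:
            print(28)
            num *= g
        cap = 25 + 18
    g = cap
    print(3)
    if num > 8:
        g = 27
        if 16 >= g and g < g:
            num -= 33 // num
    elif 8 < num and num == g:
        g = num > num
    else:
        num *= num
    num = num + 32
    return cap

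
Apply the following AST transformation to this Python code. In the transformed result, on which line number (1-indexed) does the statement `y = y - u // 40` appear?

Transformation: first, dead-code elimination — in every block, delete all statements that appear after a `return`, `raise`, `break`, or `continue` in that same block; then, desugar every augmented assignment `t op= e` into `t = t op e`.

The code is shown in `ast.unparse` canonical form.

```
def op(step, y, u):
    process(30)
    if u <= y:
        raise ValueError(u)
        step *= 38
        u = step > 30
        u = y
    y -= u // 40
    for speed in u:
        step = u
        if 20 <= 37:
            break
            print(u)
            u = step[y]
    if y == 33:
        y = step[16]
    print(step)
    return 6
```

5

Transformed code:
def op(step, y, u):
    process(30)
    if u <= y:
        raise ValueError(u)
    y = y - u // 40
    for speed in u:
        step = u
        if 20 <= 37:
            break
    if y == 33:
        y = step[16]
    print(step)
    return 6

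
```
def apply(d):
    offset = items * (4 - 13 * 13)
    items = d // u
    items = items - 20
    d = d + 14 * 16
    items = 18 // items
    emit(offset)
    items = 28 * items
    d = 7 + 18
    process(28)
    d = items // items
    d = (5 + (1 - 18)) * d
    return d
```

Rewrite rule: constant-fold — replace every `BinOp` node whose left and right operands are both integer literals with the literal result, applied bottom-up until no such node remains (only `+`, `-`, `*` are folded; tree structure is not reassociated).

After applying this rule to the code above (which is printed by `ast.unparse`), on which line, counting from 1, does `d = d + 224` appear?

Transformed code:
def apply(d):
    offset = items * -165
    items = d // u
    items = items - 20
    d = d + 224
    items = 18 // items
    emit(offset)
    items = 28 * items
    d = 25
    process(28)
    d = items // items
    d = -12 * d
    return d

5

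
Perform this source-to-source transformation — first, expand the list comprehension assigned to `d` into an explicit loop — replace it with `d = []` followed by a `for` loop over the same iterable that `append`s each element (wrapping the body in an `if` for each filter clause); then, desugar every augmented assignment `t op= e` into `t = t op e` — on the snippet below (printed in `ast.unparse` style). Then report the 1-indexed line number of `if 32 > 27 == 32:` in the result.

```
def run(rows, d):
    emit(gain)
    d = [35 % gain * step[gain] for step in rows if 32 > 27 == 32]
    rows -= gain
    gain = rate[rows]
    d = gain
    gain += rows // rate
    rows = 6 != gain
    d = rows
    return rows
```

Transformed code:
def run(rows, d):
    emit(gain)
    d = []
    for step in rows:
        if 32 > 27 == 32:
            d.append(35 % gain * step[gain])
    rows = rows - gain
    gain = rate[rows]
    d = gain
    gain = gain + rows // rate
    rows = 6 != gain
    d = rows
    return rows

5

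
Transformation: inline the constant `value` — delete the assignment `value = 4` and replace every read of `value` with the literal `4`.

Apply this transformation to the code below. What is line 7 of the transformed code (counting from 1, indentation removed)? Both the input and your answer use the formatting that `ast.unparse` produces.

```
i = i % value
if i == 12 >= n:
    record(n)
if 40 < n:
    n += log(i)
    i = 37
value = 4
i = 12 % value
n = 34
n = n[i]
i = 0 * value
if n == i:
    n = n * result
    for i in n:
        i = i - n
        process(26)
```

Transformed code:
i = i % 4
if i == 12 >= n:
    record(n)
if 40 < n:
    n += log(i)
    i = 37
i = 12 % 4
n = 34
n = n[i]
i = 0 * 4
if n == i:
    n = n * result
    for i in n:
        i = i - n
        process(26)

i = 12 % 4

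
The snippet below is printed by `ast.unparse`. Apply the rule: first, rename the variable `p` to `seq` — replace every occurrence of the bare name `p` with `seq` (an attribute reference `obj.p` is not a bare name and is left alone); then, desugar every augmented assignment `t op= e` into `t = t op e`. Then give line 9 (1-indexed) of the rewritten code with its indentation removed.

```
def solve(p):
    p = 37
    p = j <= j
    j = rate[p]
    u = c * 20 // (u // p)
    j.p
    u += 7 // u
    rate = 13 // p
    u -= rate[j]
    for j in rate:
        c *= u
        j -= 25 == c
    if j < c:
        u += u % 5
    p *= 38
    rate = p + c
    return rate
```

Transformed code:
def solve(seq):
    seq = 37
    seq = j <= j
    j = rate[seq]
    u = c * 20 // (u // seq)
    j.p
    u = u + 7 // u
    rate = 13 // seq
    u = u - rate[j]
    for j in rate:
        c = c * u
        j = j - (25 == c)
    if j < c:
        u = u + u % 5
    seq = seq * 38
    rate = seq + c
    return rate

u = u - rate[j]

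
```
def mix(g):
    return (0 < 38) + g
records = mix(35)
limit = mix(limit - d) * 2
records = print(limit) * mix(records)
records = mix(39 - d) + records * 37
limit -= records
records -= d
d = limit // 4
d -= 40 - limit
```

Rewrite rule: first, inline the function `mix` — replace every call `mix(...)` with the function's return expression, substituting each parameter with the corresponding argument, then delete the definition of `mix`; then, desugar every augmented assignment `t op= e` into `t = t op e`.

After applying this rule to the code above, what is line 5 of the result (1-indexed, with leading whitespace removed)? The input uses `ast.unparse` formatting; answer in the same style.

Transformed code:
records = (0 < 38) + 35
limit = ((0 < 38) + (limit - d)) * 2
records = print(limit) * ((0 < 38) + records)
records = (0 < 38) + (39 - d) + records * 37
limit = limit - records
records = records - d
d = limit // 4
d = d - (40 - limit)

limit = limit - records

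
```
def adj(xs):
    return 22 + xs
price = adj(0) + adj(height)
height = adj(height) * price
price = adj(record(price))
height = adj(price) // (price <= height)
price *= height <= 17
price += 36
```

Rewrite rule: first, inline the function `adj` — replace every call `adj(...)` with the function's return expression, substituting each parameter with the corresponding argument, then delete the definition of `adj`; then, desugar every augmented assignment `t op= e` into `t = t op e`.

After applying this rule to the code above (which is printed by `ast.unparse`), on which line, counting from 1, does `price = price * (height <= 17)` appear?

5

Transformed code:
price = 22 + 0 + (22 + height)
height = (22 + height) * price
price = 22 + record(price)
height = (22 + price) // (price <= height)
price = price * (height <= 17)
price = price + 36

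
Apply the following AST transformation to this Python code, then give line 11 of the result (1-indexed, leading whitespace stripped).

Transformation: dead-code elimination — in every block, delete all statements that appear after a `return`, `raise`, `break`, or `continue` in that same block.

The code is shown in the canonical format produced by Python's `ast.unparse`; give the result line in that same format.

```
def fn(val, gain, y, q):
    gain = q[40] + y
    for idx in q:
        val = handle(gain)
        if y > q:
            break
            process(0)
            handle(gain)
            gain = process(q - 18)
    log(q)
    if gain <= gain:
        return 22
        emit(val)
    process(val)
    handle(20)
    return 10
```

Transformed code:
def fn(val, gain, y, q):
    gain = q[40] + y
    for idx in q:
        val = handle(gain)
        if y > q:
            break
    log(q)
    if gain <= gain:
        return 22
    process(val)
    handle(20)
    return 10

handle(20)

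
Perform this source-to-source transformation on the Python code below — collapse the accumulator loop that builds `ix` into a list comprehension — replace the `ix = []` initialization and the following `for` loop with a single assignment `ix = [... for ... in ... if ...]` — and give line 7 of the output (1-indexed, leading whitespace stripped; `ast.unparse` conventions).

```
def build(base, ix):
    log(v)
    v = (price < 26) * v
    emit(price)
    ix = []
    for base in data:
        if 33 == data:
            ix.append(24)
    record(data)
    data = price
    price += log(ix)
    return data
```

data = price

Transformed code:
def build(base, ix):
    log(v)
    v = (price < 26) * v
    emit(price)
    ix = [24 for base in data if 33 == data]
    record(data)
    data = price
    price += log(ix)
    return data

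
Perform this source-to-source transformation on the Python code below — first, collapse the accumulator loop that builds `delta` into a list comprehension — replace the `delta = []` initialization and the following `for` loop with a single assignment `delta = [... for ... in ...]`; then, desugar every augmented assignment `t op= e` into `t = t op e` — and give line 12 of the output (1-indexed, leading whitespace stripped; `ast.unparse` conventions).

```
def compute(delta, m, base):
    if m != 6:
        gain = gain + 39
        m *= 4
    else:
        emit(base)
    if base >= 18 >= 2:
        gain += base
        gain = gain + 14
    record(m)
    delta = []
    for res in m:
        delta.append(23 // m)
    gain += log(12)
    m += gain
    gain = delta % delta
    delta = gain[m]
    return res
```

Transformed code:
def compute(delta, m, base):
    if m != 6:
        gain = gain + 39
        m = m * 4
    else:
        emit(base)
    if base >= 18 >= 2:
        gain = gain + base
        gain = gain + 14
    record(m)
    delta = [23 // m for res in m]
    gain = gain + log(12)
    m = m + gain
    gain = delta % delta
    delta = gain[m]
    return res

gain = gain + log(12)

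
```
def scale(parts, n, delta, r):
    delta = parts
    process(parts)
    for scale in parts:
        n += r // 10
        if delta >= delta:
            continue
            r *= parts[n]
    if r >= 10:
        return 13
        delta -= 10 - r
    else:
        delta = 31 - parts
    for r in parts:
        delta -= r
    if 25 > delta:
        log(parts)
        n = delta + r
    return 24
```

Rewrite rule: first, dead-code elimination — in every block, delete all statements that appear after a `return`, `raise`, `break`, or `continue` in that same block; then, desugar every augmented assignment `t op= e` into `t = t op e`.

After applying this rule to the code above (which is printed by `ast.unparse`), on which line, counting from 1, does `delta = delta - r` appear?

Transformed code:
def scale(parts, n, delta, r):
    delta = parts
    process(parts)
    for scale in parts:
        n = n + r // 10
        if delta >= delta:
            continue
    if r >= 10:
        return 13
    else:
        delta = 31 - parts
    for r in parts:
        delta = delta - r
    if 25 > delta:
        log(parts)
        n = delta + r
    return 24

13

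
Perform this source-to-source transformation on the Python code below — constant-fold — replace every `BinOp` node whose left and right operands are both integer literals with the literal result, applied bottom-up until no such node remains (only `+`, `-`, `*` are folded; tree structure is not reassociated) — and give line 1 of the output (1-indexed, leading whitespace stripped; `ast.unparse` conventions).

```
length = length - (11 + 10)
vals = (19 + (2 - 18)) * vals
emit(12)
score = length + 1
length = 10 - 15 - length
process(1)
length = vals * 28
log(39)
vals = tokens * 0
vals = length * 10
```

Transformed code:
length = length - 21
vals = 3 * vals
emit(12)
score = length + 1
length = -5 - length
process(1)
length = vals * 28
log(39)
vals = tokens * 0
vals = length * 10

length = length - 21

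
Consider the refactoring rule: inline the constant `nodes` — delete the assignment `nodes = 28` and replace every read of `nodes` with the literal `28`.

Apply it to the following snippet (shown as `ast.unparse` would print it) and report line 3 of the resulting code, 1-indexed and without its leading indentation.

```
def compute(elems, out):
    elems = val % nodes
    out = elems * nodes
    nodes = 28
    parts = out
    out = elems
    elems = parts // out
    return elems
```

out = elems * 28

Transformed code:
def compute(elems, out):
    elems = val % 28
    out = elems * 28
    parts = out
    out = elems
    elems = parts // out
    return elems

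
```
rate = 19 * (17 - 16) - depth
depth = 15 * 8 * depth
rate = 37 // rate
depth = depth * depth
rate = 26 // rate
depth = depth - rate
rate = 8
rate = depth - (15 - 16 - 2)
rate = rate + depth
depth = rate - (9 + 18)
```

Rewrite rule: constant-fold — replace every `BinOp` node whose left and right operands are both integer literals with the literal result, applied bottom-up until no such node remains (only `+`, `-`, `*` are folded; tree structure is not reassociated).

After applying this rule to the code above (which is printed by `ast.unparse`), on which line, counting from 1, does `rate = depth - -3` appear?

Transformed code:
rate = 19 - depth
depth = 120 * depth
rate = 37 // rate
depth = depth * depth
rate = 26 // rate
depth = depth - rate
rate = 8
rate = depth - -3
rate = rate + depth
depth = rate - 27

8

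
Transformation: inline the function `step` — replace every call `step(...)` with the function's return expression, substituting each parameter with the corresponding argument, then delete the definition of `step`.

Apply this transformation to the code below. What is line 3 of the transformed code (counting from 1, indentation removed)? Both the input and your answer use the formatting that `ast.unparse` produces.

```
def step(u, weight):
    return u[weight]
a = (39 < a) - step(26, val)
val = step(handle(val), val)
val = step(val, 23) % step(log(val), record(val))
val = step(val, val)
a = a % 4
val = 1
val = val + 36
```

val = val[23] % log(val)[record(val)]

Transformed code:
a = (39 < a) - 26[val]
val = handle(val)[val]
val = val[23] % log(val)[record(val)]
val = val[val]
a = a % 4
val = 1
val = val + 36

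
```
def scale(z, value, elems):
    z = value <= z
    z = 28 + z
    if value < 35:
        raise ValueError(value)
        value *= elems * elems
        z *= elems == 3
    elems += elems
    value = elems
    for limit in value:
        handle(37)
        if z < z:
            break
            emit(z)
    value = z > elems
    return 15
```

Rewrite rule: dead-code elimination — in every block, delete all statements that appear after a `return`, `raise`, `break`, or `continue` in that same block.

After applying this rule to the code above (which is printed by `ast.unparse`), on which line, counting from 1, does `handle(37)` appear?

9

Transformed code:
def scale(z, value, elems):
    z = value <= z
    z = 28 + z
    if value < 35:
        raise ValueError(value)
    elems += elems
    value = elems
    for limit in value:
        handle(37)
        if z < z:
            break
    value = z > elems
    return 15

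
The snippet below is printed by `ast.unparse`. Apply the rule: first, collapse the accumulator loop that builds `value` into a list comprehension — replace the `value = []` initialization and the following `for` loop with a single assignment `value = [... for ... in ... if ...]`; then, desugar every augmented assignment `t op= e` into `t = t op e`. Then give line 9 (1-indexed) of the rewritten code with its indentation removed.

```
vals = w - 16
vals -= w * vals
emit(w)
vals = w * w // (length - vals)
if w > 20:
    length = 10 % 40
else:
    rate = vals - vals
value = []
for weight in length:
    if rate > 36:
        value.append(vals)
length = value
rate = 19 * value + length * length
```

Transformed code:
vals = w - 16
vals = vals - w * vals
emit(w)
vals = w * w // (length - vals)
if w > 20:
    length = 10 % 40
else:
    rate = vals - vals
value = [vals for weight in length if rate > 36]
length = value
rate = 19 * value + length * length

value = [vals for weight in length if rate > 36]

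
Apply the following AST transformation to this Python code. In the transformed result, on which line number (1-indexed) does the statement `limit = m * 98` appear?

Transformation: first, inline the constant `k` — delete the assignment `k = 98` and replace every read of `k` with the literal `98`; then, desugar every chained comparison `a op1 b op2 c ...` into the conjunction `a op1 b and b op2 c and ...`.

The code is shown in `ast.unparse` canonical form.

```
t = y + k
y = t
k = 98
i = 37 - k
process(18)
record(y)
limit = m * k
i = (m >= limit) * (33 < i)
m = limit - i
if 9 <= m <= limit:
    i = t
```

Transformed code:
t = y + 98
y = t
i = 37 - 98
process(18)
record(y)
limit = m * 98
i = (m >= limit) * (33 < i)
m = limit - i
if 9 <= m and m <= limit:
    i = t

6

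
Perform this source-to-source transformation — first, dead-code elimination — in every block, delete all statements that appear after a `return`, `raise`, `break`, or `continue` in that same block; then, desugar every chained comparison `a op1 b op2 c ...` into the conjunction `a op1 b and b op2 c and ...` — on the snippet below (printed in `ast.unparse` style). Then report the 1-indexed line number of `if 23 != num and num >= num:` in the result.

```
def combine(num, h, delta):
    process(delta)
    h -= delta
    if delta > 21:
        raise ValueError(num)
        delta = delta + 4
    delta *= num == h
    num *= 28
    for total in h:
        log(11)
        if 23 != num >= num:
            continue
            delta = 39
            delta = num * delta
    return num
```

Transformed code:
def combine(num, h, delta):
    process(delta)
    h -= delta
    if delta > 21:
        raise ValueError(num)
    delta *= num == h
    num *= 28
    for total in h:
        log(11)
        if 23 != num and num >= num:
            continue
    return num

10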